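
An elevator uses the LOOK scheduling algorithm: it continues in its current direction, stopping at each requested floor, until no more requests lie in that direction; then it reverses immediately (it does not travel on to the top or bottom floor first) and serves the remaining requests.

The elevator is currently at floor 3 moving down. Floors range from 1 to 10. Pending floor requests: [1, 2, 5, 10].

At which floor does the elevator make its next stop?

Answer: 2

Derivation:
Current floor: 3, direction: down
Requests above: [5, 10]
Requests below: [1, 2]
Moving down and requests lie below → nearest below is max([1, 2]) = 2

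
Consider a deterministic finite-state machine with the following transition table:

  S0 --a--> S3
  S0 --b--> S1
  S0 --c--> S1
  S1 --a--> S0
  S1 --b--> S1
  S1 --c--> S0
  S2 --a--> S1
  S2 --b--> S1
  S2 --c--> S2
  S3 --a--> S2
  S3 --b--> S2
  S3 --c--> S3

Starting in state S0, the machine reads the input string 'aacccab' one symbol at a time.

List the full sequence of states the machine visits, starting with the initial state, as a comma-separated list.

Start: S0
  read 'a': S0 --a--> S3
  read 'a': S3 --a--> S2
  read 'c': S2 --c--> S2
  read 'c': S2 --c--> S2
  read 'c': S2 --c--> S2
  read 'a': S2 --a--> S1
  read 'b': S1 --b--> S1

Answer: S0, S3, S2, S2, S2, S2, S1, S1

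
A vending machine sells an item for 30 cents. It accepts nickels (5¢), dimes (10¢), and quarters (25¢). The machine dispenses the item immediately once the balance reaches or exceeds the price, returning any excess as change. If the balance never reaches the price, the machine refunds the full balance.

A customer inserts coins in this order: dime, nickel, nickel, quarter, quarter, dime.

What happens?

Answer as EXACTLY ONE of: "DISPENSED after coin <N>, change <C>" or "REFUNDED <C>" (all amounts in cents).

Price: 30¢
Coin 1 (dime, 10¢): balance = 10¢
Coin 2 (nickel, 5¢): balance = 15¢
Coin 3 (nickel, 5¢): balance = 20¢
Coin 4 (quarter, 25¢): balance = 45¢
  → balance >= price → DISPENSE, change = 45 - 30 = 15¢

Answer: DISPENSED after coin 4, change 15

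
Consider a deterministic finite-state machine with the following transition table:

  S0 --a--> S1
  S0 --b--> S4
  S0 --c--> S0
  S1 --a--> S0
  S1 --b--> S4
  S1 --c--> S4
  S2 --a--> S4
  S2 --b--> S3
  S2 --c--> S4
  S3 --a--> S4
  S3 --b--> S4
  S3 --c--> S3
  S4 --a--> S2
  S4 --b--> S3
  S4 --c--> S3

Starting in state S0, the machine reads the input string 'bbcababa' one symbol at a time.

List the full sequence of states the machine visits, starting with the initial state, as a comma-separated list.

Answer: S0, S4, S3, S3, S4, S3, S4, S3, S4

Derivation:
Start: S0
  read 'b': S0 --b--> S4
  read 'b': S4 --b--> S3
  read 'c': S3 --c--> S3
  read 'a': S3 --a--> S4
  read 'b': S4 --b--> S3
  read 'a': S3 --a--> S4
  read 'b': S4 --b--> S3
  read 'a': S3 --a--> S4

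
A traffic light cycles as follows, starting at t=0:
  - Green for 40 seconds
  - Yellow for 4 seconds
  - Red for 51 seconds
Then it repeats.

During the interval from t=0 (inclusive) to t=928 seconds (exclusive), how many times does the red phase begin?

Answer: 10

Derivation:
Cycle = 40+4+51 = 95s
red phase starts at t = k*95 + 44 for k=0,1,2,...
Need k*95+44 < 928 → k < 9.305
k ∈ {0, ..., 9} → 10 starts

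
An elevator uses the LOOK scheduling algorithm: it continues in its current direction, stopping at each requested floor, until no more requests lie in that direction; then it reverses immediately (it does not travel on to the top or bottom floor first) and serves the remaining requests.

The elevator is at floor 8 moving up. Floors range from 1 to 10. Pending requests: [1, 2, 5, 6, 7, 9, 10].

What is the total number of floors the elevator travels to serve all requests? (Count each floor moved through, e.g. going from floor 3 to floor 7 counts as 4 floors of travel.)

Start at floor 8 moving up, LOOK stop order: [9, 10, 7, 6, 5, 2, 1]
  8 → 9: |9-8| = 1, total = 1
  9 → 10: |10-9| = 1, total = 2
  10 → 7: |7-10| = 3, total = 5
  7 → 6: |6-7| = 1, total = 6
  6 → 5: |5-6| = 1, total = 7
  5 → 2: |2-5| = 3, total = 10
  2 → 1: |1-2| = 1, total = 11

Answer: 11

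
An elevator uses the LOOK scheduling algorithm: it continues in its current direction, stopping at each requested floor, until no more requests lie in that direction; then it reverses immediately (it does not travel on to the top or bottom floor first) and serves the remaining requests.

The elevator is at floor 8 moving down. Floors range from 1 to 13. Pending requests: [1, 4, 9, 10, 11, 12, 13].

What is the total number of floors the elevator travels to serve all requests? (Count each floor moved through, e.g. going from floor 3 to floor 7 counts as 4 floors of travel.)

Answer: 19

Derivation:
Start at floor 8 moving down, LOOK stop order: [4, 1, 9, 10, 11, 12, 13]
  8 → 4: |4-8| = 4, total = 4
  4 → 1: |1-4| = 3, total = 7
  1 → 9: |9-1| = 8, total = 15
  9 → 10: |10-9| = 1, total = 16
  10 → 11: |11-10| = 1, total = 17
  11 → 12: |12-11| = 1, total = 18
  12 → 13: |13-12| = 1, total = 19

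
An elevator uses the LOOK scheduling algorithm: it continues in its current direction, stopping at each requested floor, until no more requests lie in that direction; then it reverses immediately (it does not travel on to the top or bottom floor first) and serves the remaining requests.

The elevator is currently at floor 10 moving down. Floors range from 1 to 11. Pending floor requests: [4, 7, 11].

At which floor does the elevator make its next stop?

Current floor: 10, direction: down
Requests above: [11]
Requests below: [4, 7]
Moving down and requests lie below → nearest below is max([4, 7]) = 7

Answer: 7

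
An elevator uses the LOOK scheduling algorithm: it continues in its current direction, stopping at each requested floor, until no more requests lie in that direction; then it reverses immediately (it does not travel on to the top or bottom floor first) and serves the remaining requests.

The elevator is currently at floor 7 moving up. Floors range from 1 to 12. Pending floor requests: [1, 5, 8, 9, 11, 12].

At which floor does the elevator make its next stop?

Current floor: 7, direction: up
Requests above: [8, 9, 11, 12]
Requests below: [1, 5]
Moving up and requests lie above → nearest above is min([8, 9, 11, 12]) = 8

Answer: 8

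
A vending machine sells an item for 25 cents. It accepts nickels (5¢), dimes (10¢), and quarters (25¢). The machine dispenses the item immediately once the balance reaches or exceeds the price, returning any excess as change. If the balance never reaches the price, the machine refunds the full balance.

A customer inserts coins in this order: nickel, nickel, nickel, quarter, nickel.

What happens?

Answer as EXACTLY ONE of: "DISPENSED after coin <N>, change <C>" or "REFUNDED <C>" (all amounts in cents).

Answer: DISPENSED after coin 4, change 15

Derivation:
Price: 25¢
Coin 1 (nickel, 5¢): balance = 5¢
Coin 2 (nickel, 5¢): balance = 10¢
Coin 3 (nickel, 5¢): balance = 15¢
Coin 4 (quarter, 25¢): balance = 40¢
  → balance >= price → DISPENSE, change = 40 - 25 = 15¢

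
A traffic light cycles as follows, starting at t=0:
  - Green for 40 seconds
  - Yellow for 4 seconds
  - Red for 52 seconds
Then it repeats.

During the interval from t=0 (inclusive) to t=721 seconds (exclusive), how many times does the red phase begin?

Cycle = 40+4+52 = 96s
red phase starts at t = k*96 + 44 for k=0,1,2,...
Need k*96+44 < 721 → k < 7.052
k ∈ {0, ..., 7} → 8 starts

Answer: 8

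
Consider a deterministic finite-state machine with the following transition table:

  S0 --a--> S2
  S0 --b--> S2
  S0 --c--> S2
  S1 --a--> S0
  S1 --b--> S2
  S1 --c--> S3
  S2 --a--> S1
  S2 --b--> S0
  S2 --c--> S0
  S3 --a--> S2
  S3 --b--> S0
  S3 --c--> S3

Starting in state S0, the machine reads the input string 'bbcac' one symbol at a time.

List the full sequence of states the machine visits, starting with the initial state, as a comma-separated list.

Start: S0
  read 'b': S0 --b--> S2
  read 'b': S2 --b--> S0
  read 'c': S0 --c--> S2
  read 'a': S2 --a--> S1
  read 'c': S1 --c--> S3

Answer: S0, S2, S0, S2, S1, S3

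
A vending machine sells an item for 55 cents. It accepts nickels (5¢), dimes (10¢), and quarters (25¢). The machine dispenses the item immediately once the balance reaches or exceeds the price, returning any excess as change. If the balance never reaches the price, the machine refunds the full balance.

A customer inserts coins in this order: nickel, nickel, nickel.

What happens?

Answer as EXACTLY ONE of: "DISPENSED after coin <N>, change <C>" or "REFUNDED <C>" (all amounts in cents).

Answer: REFUNDED 15

Derivation:
Price: 55¢
Coin 1 (nickel, 5¢): balance = 5¢
Coin 2 (nickel, 5¢): balance = 10¢
Coin 3 (nickel, 5¢): balance = 15¢
All coins inserted, balance 15¢ < price 55¢ → REFUND 15¢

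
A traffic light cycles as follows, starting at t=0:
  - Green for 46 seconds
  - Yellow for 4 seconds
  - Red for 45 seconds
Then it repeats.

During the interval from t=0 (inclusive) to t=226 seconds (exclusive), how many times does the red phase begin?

Answer: 2

Derivation:
Cycle = 46+4+45 = 95s
red phase starts at t = k*95 + 50 for k=0,1,2,...
Need k*95+50 < 226 → k < 1.853
k ∈ {0, ..., 1} → 2 starts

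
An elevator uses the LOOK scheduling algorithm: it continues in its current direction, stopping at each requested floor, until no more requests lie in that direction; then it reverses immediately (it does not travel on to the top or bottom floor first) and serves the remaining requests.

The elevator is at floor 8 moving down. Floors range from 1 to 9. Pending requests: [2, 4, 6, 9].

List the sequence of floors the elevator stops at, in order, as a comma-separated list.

Current: 8, moving DOWN
Serve below first (descending): [6, 4, 2]
Then reverse, serve above (ascending): [9]

Answer: 6, 4, 2, 9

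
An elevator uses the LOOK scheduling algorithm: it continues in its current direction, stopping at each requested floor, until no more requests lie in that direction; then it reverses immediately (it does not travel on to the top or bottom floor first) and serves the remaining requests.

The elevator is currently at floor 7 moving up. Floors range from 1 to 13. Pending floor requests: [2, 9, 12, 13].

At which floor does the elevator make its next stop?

Answer: 9

Derivation:
Current floor: 7, direction: up
Requests above: [9, 12, 13]
Requests below: [2]
Moving up and requests lie above → nearest above is min([9, 12, 13]) = 9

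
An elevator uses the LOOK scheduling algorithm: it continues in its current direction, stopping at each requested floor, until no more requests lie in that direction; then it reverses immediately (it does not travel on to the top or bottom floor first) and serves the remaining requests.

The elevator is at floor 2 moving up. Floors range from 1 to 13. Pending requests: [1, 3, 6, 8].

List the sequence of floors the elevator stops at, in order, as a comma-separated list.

Current: 2, moving UP
Serve above first (ascending): [3, 6, 8]
Then reverse, serve below (descending): [1]

Answer: 3, 6, 8, 1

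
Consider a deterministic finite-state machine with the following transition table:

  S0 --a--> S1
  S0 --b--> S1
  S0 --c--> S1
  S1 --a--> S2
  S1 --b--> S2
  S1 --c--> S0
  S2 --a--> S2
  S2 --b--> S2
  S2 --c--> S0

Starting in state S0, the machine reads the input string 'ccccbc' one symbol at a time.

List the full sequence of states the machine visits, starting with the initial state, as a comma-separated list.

Answer: S0, S1, S0, S1, S0, S1, S0

Derivation:
Start: S0
  read 'c': S0 --c--> S1
  read 'c': S1 --c--> S0
  read 'c': S0 --c--> S1
  read 'c': S1 --c--> S0
  read 'b': S0 --b--> S1
  read 'c': S1 --c--> S0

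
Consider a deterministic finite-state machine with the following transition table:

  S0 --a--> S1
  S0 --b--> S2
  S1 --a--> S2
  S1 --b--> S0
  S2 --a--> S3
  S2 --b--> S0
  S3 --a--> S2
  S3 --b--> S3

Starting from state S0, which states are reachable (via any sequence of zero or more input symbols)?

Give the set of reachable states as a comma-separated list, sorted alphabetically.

BFS from S0:
  visit S0: S0--a-->S1 (new), S0--b-->S2 (new)
  visit S1: S1--a-->S2 (seen), S1--b-->S0 (seen)
  visit S2: S2--a-->S3 (new), S2--b-->S0 (seen)
  visit S3: S3--a-->S2 (seen), S3--b-->S3 (seen)

Answer: S0, S1, S2, S3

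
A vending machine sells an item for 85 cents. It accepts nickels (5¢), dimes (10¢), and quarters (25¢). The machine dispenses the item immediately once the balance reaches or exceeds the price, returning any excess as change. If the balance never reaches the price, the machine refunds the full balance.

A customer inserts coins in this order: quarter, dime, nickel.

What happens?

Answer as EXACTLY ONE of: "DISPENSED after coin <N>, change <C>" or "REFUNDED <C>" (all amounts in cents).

Answer: REFUNDED 40

Derivation:
Price: 85¢
Coin 1 (quarter, 25¢): balance = 25¢
Coin 2 (dime, 10¢): balance = 35¢
Coin 3 (nickel, 5¢): balance = 40¢
All coins inserted, balance 40¢ < price 85¢ → REFUND 40¢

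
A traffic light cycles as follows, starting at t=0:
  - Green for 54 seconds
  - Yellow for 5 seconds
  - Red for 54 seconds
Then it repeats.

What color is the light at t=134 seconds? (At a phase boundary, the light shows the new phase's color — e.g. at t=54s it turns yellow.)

Answer: green

Derivation:
Cycle length = 54 + 5 + 54 = 113s
t = 134, phase_t = 134 mod 113 = 21
21 < 54 (green end) → GREEN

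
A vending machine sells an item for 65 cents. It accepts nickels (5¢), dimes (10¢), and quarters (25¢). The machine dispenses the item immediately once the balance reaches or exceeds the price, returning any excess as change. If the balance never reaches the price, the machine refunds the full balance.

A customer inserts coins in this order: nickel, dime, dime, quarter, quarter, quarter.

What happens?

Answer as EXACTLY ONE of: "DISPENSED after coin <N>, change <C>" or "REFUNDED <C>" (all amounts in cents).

Answer: DISPENSED after coin 5, change 10

Derivation:
Price: 65¢
Coin 1 (nickel, 5¢): balance = 5¢
Coin 2 (dime, 10¢): balance = 15¢
Coin 3 (dime, 10¢): balance = 25¢
Coin 4 (quarter, 25¢): balance = 50¢
Coin 5 (quarter, 25¢): balance = 75¢
  → balance >= price → DISPENSE, change = 75 - 65 = 10¢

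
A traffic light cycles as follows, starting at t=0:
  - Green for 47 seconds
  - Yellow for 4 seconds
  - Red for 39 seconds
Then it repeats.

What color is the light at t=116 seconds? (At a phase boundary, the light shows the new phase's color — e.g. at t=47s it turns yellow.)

Cycle length = 47 + 4 + 39 = 90s
t = 116, phase_t = 116 mod 90 = 26
26 < 47 (green end) → GREEN

Answer: green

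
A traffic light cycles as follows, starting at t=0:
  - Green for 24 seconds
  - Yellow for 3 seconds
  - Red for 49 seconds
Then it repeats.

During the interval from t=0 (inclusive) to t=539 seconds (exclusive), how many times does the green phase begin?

Answer: 8

Derivation:
Cycle = 24+3+49 = 76s
green phase starts at t = k*76 + 0 for k=0,1,2,...
Need k*76+0 < 539 → k < 7.092
k ∈ {0, ..., 7} → 8 starts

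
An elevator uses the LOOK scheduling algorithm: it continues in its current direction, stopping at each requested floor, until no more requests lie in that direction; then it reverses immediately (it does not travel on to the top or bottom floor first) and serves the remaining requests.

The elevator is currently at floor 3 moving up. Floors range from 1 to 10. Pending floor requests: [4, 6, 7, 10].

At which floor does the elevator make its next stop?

Current floor: 3, direction: up
Requests above: [4, 6, 7, 10]
Requests below: []
Moving up and requests lie above → nearest above is min([4, 6, 7, 10]) = 4

Answer: 4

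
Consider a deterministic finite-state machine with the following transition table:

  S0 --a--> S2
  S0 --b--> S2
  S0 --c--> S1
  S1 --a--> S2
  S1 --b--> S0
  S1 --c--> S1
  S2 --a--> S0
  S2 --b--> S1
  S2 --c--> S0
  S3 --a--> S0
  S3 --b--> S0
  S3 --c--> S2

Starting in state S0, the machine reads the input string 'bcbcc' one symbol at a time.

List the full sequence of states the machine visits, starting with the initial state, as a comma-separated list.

Answer: S0, S2, S0, S2, S0, S1

Derivation:
Start: S0
  read 'b': S0 --b--> S2
  read 'c': S2 --c--> S0
  read 'b': S0 --b--> S2
  read 'c': S2 --c--> S0
  read 'c': S0 --c--> S1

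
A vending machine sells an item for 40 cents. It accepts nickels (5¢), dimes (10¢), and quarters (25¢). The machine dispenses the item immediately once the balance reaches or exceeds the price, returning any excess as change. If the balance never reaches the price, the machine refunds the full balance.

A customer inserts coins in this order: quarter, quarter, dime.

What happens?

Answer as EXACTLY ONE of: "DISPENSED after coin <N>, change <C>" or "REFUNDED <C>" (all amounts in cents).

Answer: DISPENSED after coin 2, change 10

Derivation:
Price: 40¢
Coin 1 (quarter, 25¢): balance = 25¢
Coin 2 (quarter, 25¢): balance = 50¢
  → balance >= price → DISPENSE, change = 50 - 40 = 10¢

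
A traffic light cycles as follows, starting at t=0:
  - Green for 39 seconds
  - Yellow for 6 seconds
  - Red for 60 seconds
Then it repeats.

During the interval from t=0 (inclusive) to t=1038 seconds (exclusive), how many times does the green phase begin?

Cycle = 39+6+60 = 105s
green phase starts at t = k*105 + 0 for k=0,1,2,...
Need k*105+0 < 1038 → k < 9.886
k ∈ {0, ..., 9} → 10 starts

Answer: 10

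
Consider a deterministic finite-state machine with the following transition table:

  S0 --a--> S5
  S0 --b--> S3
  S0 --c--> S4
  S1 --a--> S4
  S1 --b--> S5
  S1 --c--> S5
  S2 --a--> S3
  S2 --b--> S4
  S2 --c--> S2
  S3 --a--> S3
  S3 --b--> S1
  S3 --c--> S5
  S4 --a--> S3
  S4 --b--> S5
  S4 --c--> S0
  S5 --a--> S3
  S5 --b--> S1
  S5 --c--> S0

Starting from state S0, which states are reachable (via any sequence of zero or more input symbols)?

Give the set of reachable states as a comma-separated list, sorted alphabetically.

Answer: S0, S1, S3, S4, S5

Derivation:
BFS from S0:
  visit S0: S0--a-->S5 (new), S0--b-->S3 (new), S0--c-->S4 (new)
  visit S5: S5--a-->S3 (seen), S5--b-->S1 (new), S5--c-->S0 (seen)
  visit S3: S3--a-->S3 (seen), S3--b-->S1 (seen), S3--c-->S5 (seen)
  visit S4: S4--a-->S3 (seen), S4--b-->S5 (seen), S4--c-->S0 (seen)
  visit S1: S1--a-->S4 (seen), S1--b-->S5 (seen), S1--c-->S5 (seen)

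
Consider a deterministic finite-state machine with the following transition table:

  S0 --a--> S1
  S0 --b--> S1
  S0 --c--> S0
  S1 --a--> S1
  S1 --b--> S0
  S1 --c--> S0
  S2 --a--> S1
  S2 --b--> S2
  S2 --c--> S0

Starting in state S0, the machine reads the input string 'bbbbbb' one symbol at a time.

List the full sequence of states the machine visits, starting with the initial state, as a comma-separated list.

Start: S0
  read 'b': S0 --b--> S1
  read 'b': S1 --b--> S0
  read 'b': S0 --b--> S1
  read 'b': S1 --b--> S0
  read 'b': S0 --b--> S1
  read 'b': S1 --b--> S0

Answer: S0, S1, S0, S1, S0, S1, S0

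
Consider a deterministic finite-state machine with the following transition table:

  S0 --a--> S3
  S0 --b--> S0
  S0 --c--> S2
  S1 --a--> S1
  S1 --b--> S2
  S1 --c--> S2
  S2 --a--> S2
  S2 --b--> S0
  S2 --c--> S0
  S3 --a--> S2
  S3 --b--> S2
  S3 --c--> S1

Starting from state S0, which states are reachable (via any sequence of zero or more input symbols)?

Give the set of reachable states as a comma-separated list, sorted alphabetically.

BFS from S0:
  visit S0: S0--a-->S3 (new), S0--b-->S0 (seen), S0--c-->S2 (new)
  visit S3: S3--a-->S2 (seen), S3--b-->S2 (seen), S3--c-->S1 (new)
  visit S2: S2--a-->S2 (seen), S2--b-->S0 (seen), S2--c-->S0 (seen)
  visit S1: S1--a-->S1 (seen), S1--b-->S2 (seen), S1--c-->S2 (seen)

Answer: S0, S1, S2, S3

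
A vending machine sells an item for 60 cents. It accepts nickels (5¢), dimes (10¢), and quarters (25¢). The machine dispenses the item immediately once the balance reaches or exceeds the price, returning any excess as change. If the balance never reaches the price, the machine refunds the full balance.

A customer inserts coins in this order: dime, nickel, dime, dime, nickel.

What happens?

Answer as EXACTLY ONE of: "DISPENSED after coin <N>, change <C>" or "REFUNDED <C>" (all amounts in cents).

Answer: REFUNDED 40

Derivation:
Price: 60¢
Coin 1 (dime, 10¢): balance = 10¢
Coin 2 (nickel, 5¢): balance = 15¢
Coin 3 (dime, 10¢): balance = 25¢
Coin 4 (dime, 10¢): balance = 35¢
Coin 5 (nickel, 5¢): balance = 40¢
All coins inserted, balance 40¢ < price 60¢ → REFUND 40¢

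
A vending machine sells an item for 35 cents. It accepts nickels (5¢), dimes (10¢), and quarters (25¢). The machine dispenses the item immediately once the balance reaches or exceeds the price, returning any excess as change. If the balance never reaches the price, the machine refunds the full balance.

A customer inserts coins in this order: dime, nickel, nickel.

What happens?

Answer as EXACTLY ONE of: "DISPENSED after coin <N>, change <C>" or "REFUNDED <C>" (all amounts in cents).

Price: 35¢
Coin 1 (dime, 10¢): balance = 10¢
Coin 2 (nickel, 5¢): balance = 15¢
Coin 3 (nickel, 5¢): balance = 20¢
All coins inserted, balance 20¢ < price 35¢ → REFUND 20¢

Answer: REFUNDED 20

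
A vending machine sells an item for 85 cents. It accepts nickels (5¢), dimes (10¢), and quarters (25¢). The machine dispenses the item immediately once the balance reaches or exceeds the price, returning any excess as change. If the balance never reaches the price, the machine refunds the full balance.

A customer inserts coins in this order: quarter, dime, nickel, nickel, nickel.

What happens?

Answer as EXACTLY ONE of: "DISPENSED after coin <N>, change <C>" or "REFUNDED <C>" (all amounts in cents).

Price: 85¢
Coin 1 (quarter, 25¢): balance = 25¢
Coin 2 (dime, 10¢): balance = 35¢
Coin 3 (nickel, 5¢): balance = 40¢
Coin 4 (nickel, 5¢): balance = 45¢
Coin 5 (nickel, 5¢): balance = 50¢
All coins inserted, balance 50¢ < price 85¢ → REFUND 50¢

Answer: REFUNDED 50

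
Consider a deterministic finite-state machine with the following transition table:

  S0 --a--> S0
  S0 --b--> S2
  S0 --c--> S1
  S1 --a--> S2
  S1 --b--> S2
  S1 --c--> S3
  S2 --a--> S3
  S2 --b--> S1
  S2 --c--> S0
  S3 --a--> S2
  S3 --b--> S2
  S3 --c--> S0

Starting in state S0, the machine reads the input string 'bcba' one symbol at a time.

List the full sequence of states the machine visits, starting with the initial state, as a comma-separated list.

Start: S0
  read 'b': S0 --b--> S2
  read 'c': S2 --c--> S0
  read 'b': S0 --b--> S2
  read 'a': S2 --a--> S3

Answer: S0, S2, S0, S2, S3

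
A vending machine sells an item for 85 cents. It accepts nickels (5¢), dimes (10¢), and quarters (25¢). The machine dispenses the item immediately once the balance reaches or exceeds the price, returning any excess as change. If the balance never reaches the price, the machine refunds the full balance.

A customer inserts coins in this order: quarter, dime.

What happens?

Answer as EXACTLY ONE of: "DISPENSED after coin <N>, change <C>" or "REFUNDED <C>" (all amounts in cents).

Price: 85¢
Coin 1 (quarter, 25¢): balance = 25¢
Coin 2 (dime, 10¢): balance = 35¢
All coins inserted, balance 35¢ < price 85¢ → REFUND 35¢

Answer: REFUNDED 35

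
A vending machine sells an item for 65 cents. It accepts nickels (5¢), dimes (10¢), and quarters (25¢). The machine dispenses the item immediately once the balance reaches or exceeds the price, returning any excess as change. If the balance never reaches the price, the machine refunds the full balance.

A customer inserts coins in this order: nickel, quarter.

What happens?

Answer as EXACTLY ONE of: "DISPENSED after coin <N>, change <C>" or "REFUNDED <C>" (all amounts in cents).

Answer: REFUNDED 30

Derivation:
Price: 65¢
Coin 1 (nickel, 5¢): balance = 5¢
Coin 2 (quarter, 25¢): balance = 30¢
All coins inserted, balance 30¢ < price 65¢ → REFUND 30¢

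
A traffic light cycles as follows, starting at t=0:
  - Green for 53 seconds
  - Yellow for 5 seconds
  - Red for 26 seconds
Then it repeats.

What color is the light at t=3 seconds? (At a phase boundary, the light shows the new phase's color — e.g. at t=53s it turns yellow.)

Answer: green

Derivation:
Cycle length = 53 + 5 + 26 = 84s
t = 3, phase_t = 3 mod 84 = 3
3 < 53 (green end) → GREEN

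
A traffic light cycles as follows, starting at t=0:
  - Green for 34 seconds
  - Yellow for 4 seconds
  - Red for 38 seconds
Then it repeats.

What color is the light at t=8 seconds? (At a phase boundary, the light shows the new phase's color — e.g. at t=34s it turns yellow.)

Answer: green

Derivation:
Cycle length = 34 + 4 + 38 = 76s
t = 8, phase_t = 8 mod 76 = 8
8 < 34 (green end) → GREEN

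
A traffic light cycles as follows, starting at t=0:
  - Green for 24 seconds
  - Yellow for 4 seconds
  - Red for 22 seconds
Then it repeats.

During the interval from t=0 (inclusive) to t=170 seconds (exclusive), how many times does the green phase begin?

Cycle = 24+4+22 = 50s
green phase starts at t = k*50 + 0 for k=0,1,2,...
Need k*50+0 < 170 → k < 3.400
k ∈ {0, ..., 3} → 4 starts

Answer: 4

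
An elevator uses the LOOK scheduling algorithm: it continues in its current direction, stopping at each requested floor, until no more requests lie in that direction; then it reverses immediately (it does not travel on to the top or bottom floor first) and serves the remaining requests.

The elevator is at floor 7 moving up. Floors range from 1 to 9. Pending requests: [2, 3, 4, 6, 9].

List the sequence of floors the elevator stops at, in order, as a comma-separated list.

Current: 7, moving UP
Serve above first (ascending): [9]
Then reverse, serve below (descending): [6, 4, 3, 2]

Answer: 9, 6, 4, 3, 2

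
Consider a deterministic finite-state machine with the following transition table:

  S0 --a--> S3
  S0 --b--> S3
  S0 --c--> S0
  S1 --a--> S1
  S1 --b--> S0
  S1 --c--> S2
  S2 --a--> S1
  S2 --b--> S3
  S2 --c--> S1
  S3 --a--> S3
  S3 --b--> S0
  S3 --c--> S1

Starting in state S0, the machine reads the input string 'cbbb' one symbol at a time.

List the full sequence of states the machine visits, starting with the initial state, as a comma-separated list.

Start: S0
  read 'c': S0 --c--> S0
  read 'b': S0 --b--> S3
  read 'b': S3 --b--> S0
  read 'b': S0 --b--> S3

Answer: S0, S0, S3, S0, S3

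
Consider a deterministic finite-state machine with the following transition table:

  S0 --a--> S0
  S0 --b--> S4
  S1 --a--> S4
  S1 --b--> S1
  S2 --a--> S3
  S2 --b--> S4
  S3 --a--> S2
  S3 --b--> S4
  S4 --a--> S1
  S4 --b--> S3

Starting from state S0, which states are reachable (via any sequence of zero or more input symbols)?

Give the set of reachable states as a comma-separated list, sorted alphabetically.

Answer: S0, S1, S2, S3, S4

Derivation:
BFS from S0:
  visit S0: S0--a-->S0 (seen), S0--b-->S4 (new)
  visit S4: S4--a-->S1 (new), S4--b-->S3 (new)
  visit S1: S1--a-->S4 (seen), S1--b-->S1 (seen)
  visit S3: S3--a-->S2 (new), S3--b-->S4 (seen)
  visit S2: S2--a-->S3 (seen), S2--b-->S4 (seen)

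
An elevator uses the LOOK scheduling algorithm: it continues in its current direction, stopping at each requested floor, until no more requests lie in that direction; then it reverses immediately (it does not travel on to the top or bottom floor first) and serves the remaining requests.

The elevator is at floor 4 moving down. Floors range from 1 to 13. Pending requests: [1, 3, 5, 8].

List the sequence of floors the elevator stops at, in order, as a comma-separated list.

Answer: 3, 1, 5, 8

Derivation:
Current: 4, moving DOWN
Serve below first (descending): [3, 1]
Then reverse, serve above (ascending): [5, 8]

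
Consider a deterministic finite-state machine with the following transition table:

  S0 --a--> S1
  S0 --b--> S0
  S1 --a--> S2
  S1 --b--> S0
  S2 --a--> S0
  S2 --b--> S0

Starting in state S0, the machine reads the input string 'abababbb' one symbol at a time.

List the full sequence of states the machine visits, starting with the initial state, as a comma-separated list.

Start: S0
  read 'a': S0 --a--> S1
  read 'b': S1 --b--> S0
  read 'a': S0 --a--> S1
  read 'b': S1 --b--> S0
  read 'a': S0 --a--> S1
  read 'b': S1 --b--> S0
  read 'b': S0 --b--> S0
  read 'b': S0 --b--> S0

Answer: S0, S1, S0, S1, S0, S1, S0, S0, S0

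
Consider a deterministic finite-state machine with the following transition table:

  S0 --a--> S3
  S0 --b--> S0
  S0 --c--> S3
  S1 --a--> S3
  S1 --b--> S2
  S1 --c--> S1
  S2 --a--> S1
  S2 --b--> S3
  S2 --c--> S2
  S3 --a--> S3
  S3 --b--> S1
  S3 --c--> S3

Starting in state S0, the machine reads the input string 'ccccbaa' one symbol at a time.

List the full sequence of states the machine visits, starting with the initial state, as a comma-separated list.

Answer: S0, S3, S3, S3, S3, S1, S3, S3

Derivation:
Start: S0
  read 'c': S0 --c--> S3
  read 'c': S3 --c--> S3
  read 'c': S3 --c--> S3
  read 'c': S3 --c--> S3
  read 'b': S3 --b--> S1
  read 'a': S1 --a--> S3
  read 'a': S3 --a--> S3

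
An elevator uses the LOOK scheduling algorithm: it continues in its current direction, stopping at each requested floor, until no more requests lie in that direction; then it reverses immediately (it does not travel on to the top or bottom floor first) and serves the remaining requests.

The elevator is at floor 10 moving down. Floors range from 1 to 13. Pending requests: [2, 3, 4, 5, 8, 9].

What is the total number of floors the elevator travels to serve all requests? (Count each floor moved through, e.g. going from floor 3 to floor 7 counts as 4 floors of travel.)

Start at floor 10 moving down, LOOK stop order: [9, 8, 5, 4, 3, 2]
  10 → 9: |9-10| = 1, total = 1
  9 → 8: |8-9| = 1, total = 2
  8 → 5: |5-8| = 3, total = 5
  5 → 4: |4-5| = 1, total = 6
  4 → 3: |3-4| = 1, total = 7
  3 → 2: |2-3| = 1, total = 8

Answer: 8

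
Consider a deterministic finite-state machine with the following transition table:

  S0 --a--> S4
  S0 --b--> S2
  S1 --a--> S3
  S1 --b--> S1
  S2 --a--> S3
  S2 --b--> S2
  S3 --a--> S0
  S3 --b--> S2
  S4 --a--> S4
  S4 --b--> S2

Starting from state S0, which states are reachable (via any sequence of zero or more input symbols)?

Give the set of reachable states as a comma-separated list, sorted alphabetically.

BFS from S0:
  visit S0: S0--a-->S4 (new), S0--b-->S2 (new)
  visit S4: S4--a-->S4 (seen), S4--b-->S2 (seen)
  visit S2: S2--a-->S3 (new), S2--b-->S2 (seen)
  visit S3: S3--a-->S0 (seen), S3--b-->S2 (seen)

Answer: S0, S2, S3, S4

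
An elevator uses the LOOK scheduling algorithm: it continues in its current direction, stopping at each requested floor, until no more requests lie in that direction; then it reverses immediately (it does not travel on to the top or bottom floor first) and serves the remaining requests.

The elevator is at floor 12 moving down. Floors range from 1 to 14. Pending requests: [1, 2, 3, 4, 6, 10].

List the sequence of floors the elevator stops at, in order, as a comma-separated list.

Current: 12, moving DOWN
Serve below first (descending): [10, 6, 4, 3, 2, 1]
Then reverse, serve above (ascending): []

Answer: 10, 6, 4, 3, 2, 1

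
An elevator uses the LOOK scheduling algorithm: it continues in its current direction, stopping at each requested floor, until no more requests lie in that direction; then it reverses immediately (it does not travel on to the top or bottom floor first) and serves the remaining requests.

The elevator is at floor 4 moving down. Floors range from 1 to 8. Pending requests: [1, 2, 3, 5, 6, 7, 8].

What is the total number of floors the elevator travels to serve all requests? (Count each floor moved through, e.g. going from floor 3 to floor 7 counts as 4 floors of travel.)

Start at floor 4 moving down, LOOK stop order: [3, 2, 1, 5, 6, 7, 8]
  4 → 3: |3-4| = 1, total = 1
  3 → 2: |2-3| = 1, total = 2
  2 → 1: |1-2| = 1, total = 3
  1 → 5: |5-1| = 4, total = 7
  5 → 6: |6-5| = 1, total = 8
  6 → 7: |7-6| = 1, total = 9
  7 → 8: |8-7| = 1, total = 10

Answer: 10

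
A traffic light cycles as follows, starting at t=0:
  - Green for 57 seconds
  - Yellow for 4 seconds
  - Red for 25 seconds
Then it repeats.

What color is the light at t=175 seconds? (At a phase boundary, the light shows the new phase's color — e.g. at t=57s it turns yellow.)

Cycle length = 57 + 4 + 25 = 86s
t = 175, phase_t = 175 mod 86 = 3
3 < 57 (green end) → GREEN

Answer: green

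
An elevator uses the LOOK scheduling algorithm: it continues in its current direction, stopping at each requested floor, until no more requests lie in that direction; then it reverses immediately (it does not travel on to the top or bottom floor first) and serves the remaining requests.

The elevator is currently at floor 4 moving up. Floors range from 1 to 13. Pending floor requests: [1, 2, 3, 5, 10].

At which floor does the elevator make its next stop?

Current floor: 4, direction: up
Requests above: [5, 10]
Requests below: [1, 2, 3]
Moving up and requests lie above → nearest above is min([5, 10]) = 5

Answer: 5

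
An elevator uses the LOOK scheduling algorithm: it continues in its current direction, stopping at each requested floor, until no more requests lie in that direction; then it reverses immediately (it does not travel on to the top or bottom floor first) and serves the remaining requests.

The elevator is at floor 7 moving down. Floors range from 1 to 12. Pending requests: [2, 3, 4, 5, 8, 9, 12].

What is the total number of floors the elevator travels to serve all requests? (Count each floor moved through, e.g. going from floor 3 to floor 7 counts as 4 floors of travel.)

Answer: 15

Derivation:
Start at floor 7 moving down, LOOK stop order: [5, 4, 3, 2, 8, 9, 12]
  7 → 5: |5-7| = 2, total = 2
  5 → 4: |4-5| = 1, total = 3
  4 → 3: |3-4| = 1, total = 4
  3 → 2: |2-3| = 1, total = 5
  2 → 8: |8-2| = 6, total = 11
  8 → 9: |9-8| = 1, total = 12
  9 → 12: |12-9| = 3, total = 15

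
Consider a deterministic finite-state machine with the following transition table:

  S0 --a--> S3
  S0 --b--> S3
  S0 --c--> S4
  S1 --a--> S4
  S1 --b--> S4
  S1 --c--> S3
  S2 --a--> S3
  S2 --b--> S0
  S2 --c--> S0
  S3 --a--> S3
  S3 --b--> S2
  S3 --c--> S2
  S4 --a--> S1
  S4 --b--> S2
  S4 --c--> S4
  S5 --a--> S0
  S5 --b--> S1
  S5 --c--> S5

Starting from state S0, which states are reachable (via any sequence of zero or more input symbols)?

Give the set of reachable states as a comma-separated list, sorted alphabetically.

BFS from S0:
  visit S0: S0--a-->S3 (new), S0--b-->S3 (seen), S0--c-->S4 (new)
  visit S3: S3--a-->S3 (seen), S3--b-->S2 (new), S3--c-->S2 (seen)
  visit S4: S4--a-->S1 (new), S4--b-->S2 (seen), S4--c-->S4 (seen)
  visit S2: S2--a-->S3 (seen), S2--b-->S0 (seen), S2--c-->S0 (seen)
  visit S1: S1--a-->S4 (seen), S1--b-->S4 (seen), S1--c-->S3 (seen)

Answer: S0, S1, S2, S3, S4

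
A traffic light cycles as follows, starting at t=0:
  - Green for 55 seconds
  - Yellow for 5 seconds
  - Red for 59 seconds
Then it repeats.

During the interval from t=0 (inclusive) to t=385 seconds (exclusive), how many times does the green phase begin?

Cycle = 55+5+59 = 119s
green phase starts at t = k*119 + 0 for k=0,1,2,...
Need k*119+0 < 385 → k < 3.235
k ∈ {0, ..., 3} → 4 starts

Answer: 4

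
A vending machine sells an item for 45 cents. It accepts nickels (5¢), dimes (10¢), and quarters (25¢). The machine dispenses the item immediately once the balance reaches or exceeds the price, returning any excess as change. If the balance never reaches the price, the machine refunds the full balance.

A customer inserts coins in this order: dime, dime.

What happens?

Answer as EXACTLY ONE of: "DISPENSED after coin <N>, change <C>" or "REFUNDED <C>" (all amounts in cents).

Answer: REFUNDED 20

Derivation:
Price: 45¢
Coin 1 (dime, 10¢): balance = 10¢
Coin 2 (dime, 10¢): balance = 20¢
All coins inserted, balance 20¢ < price 45¢ → REFUND 20¢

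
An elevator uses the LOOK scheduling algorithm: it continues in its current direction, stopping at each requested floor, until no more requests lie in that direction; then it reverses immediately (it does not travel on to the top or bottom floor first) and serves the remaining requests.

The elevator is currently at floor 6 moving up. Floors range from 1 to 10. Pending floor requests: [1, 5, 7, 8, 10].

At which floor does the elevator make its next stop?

Current floor: 6, direction: up
Requests above: [7, 8, 10]
Requests below: [1, 5]
Moving up and requests lie above → nearest above is min([7, 8, 10]) = 7

Answer: 7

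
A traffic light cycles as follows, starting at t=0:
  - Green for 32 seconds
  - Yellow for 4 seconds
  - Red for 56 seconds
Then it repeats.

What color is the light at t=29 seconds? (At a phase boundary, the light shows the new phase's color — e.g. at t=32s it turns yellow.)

Cycle length = 32 + 4 + 56 = 92s
t = 29, phase_t = 29 mod 92 = 29
29 < 32 (green end) → GREEN

Answer: green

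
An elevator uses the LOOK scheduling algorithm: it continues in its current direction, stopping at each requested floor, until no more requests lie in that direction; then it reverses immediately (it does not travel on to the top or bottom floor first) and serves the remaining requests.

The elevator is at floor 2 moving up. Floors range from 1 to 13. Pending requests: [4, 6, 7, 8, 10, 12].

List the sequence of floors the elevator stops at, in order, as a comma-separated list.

Answer: 4, 6, 7, 8, 10, 12

Derivation:
Current: 2, moving UP
Serve above first (ascending): [4, 6, 7, 8, 10, 12]
Then reverse, serve below (descending): []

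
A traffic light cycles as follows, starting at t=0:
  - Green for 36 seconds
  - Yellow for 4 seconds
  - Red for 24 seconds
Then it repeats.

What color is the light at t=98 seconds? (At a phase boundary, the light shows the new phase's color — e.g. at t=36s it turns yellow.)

Cycle length = 36 + 4 + 24 = 64s
t = 98, phase_t = 98 mod 64 = 34
34 < 36 (green end) → GREEN

Answer: green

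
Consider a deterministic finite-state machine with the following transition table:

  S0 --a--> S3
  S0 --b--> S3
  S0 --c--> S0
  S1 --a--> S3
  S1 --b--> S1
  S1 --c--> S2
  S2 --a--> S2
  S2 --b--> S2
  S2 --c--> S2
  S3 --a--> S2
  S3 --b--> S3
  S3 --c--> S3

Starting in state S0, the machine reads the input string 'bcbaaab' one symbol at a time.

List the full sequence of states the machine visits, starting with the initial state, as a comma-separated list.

Start: S0
  read 'b': S0 --b--> S3
  read 'c': S3 --c--> S3
  read 'b': S3 --b--> S3
  read 'a': S3 --a--> S2
  read 'a': S2 --a--> S2
  read 'a': S2 --a--> S2
  read 'b': S2 --b--> S2

Answer: S0, S3, S3, S3, S2, S2, S2, S2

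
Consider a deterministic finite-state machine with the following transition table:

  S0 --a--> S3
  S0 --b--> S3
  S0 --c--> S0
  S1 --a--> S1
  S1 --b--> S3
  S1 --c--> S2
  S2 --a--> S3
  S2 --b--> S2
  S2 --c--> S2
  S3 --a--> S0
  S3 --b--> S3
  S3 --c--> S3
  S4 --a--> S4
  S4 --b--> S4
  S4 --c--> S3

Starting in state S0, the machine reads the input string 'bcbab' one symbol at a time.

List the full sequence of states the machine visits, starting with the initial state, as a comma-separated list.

Start: S0
  read 'b': S0 --b--> S3
  read 'c': S3 --c--> S3
  read 'b': S3 --b--> S3
  read 'a': S3 --a--> S0
  read 'b': S0 --b--> S3

Answer: S0, S3, S3, S3, S0, S3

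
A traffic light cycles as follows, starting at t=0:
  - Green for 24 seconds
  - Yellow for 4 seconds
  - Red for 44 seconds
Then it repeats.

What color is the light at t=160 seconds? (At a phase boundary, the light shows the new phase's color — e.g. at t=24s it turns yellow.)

Answer: green

Derivation:
Cycle length = 24 + 4 + 44 = 72s
t = 160, phase_t = 160 mod 72 = 16
16 < 24 (green end) → GREEN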